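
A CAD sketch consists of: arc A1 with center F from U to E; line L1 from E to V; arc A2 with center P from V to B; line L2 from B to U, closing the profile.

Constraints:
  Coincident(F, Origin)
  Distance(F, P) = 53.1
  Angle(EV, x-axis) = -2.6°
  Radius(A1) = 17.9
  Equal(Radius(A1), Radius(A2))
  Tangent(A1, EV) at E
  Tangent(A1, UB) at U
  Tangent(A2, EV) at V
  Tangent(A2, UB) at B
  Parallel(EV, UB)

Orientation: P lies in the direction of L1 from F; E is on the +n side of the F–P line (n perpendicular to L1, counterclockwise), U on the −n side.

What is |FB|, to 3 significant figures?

56.0

The slot axis is L1's direction at -2.6°, so u = (cos -2.6°, sin -2.6°) = (0.999, -0.0454) and n = (−sin -2.6°, cos -2.6°) = (0.0454, 0.999). F is at the origin and P lies 53.1 along u from F, so P = 53.1·u = (53.0, -2.41). Tangency of A1 to both parallel lines with radius 17.9 puts E and U at F ± 17.9·n: E = (0.812, 17.9), U = (-0.812, -17.9). Equal radii place V and B the same way about P: V = P + 17.9·n = (53.9, 15.5), B = P − 17.9·n = (52.2, -20.3). Then |FB| = |B − F| = 56.0.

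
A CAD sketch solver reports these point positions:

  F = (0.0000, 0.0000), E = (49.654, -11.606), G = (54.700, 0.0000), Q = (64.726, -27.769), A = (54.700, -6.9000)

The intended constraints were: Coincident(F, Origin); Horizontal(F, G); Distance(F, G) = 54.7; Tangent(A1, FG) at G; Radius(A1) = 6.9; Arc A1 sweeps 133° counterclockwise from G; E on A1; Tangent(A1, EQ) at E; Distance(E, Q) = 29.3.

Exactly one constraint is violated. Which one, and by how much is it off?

Distance(E, Q) = 29.3 — off by 7.20.

F = (0.00, 0.00) ✓; F.y = 0.00, G.y = 0.00 ✓; |FG| = 54.70 ✓; ∠(AG, GF) = 90.00° ✓; |AG| = 6.900 ✓; bearing(A→E) − bearing(A→G) = 133.0° ✓; |AE| = 6.900 ✓; ∠(AE, EQ) = 90.00° ✓; |EQ| = 22.10 ✗.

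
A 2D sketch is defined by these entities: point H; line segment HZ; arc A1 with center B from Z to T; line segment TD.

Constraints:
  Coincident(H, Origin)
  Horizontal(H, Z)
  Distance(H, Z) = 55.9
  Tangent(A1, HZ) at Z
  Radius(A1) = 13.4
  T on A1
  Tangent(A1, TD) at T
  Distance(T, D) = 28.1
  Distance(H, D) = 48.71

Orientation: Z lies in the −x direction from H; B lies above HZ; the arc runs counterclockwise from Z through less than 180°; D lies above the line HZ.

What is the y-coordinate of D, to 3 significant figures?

35.2

H is at the origin; HZ is horizontal with |HZ| = 55.9 and Z on the −x side, so Z = (-55.9, 0.00). Since A1 is tangent to HZ there, BZ ⟂ HZ, so B = Z + (0, 13.4) = (-55.9, 13.4). Since BT ⟂ TD (tangency), |BD| = √(13.4² + 28.1²) = 31.1 regardless of where T sits on A1. So D lies on both circle(H, 48.71) and circle(B, 31.1); the above-HZ intersection is D = (-33.7, 35.2). T is the foot of the tangent from D: T = (-43.3, 8.80).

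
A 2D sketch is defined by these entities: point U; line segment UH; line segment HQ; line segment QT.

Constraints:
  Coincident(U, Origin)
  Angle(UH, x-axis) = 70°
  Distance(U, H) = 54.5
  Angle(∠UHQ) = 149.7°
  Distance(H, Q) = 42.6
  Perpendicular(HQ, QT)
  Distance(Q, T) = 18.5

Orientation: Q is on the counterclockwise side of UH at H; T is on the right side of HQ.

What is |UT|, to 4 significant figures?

100.8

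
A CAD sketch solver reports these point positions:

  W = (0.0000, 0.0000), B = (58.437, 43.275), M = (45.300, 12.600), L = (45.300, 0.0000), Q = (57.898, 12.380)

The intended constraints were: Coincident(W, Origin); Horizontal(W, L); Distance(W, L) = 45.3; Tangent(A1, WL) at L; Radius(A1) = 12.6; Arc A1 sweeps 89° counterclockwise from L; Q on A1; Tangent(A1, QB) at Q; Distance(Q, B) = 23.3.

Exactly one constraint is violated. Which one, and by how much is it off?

Distance(Q, B) = 23.3 — off by 7.60.

W = (0.00, 0.00) ✓; W.y = 0.00, L.y = 0.00 ✓; |WL| = 45.30 ✓; ∠(ML, LW) = 90.00° ✓; |ML| = 12.60 ✓; bearing(M→Q) − bearing(M→L) = 89.00° ✓; |MQ| = 12.60 ✓; ∠(MQ, QB) = 90.00° ✓; |QB| = 30.90 ✗.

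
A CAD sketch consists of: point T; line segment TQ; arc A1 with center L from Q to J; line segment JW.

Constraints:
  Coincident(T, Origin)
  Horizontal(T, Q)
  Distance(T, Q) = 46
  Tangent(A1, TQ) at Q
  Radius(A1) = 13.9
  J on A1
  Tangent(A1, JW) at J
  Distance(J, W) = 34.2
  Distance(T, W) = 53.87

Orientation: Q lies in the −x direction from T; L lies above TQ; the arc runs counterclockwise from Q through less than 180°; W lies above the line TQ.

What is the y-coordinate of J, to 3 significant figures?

12.2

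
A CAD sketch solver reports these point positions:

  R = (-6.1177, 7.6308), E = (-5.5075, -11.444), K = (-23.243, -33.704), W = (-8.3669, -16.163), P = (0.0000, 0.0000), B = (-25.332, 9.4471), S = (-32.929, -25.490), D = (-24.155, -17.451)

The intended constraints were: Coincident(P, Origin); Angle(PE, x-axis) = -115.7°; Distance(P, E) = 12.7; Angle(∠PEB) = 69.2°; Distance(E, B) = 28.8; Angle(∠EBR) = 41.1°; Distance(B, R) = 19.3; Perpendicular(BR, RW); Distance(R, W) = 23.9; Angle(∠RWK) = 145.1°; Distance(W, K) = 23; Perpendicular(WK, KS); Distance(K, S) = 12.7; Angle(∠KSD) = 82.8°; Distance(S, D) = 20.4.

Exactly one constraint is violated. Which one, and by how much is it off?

Distance(S, D) = 20.4 — off by 8.50.

P = (0.00, 0.00) ✓; PE at -115.7° ✓; |PE| = 12.70 ✓; ∠PEB = 69.20° ✓; |EB| = 28.80 ✓; ∠EBR = 41.10° ✓; |BR| = 19.30 ✓; ∠(BR, RW) = 90.00° ✓; |RW| = 23.90 ✓; ∠RWK = 145.1° ✓; |WK| = 23.00 ✓; ∠(WK, KS) = 90.00° ✓; |KS| = 12.70 ✓; ∠KSD = 82.80° ✓; |SD| = 11.90 ✗.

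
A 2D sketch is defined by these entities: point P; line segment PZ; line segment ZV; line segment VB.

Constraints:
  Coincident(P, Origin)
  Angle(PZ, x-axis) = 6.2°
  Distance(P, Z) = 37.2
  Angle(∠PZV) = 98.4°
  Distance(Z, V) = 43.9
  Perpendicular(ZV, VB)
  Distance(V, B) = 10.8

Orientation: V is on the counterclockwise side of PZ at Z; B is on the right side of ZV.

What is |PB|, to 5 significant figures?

68.555

P is at the origin; PZ runs at 6.2° with length 37.2, so Z = 37.2·(cos 6.2°, sin 6.2°) = (36.982, 4.0176). ∠PZV = 98.4°, so ZV runs at 6.2° + (180° − 98.4°) = 87.800° from the x-axis; with |ZV| = 43.9, V = Z + 43.9·(cos 87.800°, sin 87.800°) = (38.668, 47.885). ZV ⟂ VB; with |VB| = 10.8 on the right of ZV, B = V + 10.8·(0.99926, -0.038388) = (49.460, 47.471). Then |PB| = |B − P| = 68.555.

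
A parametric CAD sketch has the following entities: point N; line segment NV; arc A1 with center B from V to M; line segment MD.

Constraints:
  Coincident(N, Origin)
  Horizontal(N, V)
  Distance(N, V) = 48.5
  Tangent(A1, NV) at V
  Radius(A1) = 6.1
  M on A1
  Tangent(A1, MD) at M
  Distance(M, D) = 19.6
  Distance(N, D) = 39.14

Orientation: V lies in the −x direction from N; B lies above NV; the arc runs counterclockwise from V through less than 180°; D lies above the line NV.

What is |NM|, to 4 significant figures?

43.30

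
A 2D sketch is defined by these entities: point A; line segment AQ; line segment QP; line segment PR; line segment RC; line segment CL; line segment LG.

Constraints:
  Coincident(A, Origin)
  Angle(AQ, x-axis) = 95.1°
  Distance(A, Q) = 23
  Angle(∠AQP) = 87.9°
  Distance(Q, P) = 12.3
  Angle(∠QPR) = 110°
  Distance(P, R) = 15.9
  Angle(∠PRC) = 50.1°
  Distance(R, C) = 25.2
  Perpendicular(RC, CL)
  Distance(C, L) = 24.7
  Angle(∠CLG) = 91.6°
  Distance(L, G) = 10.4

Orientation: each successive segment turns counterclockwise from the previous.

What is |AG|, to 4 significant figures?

38.34

A is at the origin; AQ runs at 95.1° with length 23.0, so Q = (-2.045, 22.91). ∠AQP = 87.9° gives QP at -172.8° from the x-axis; with |QP| = 12.3, P = (-14.25, 21.37). ∠QPR = 110.0° gives PR at -102.8° from the x-axis; with |PR| = 15.9, R = (-17.77, 5.862). ∠PRC = 50.1° gives RC at 27.10° from the x-axis; with |RC| = 25.2, C = (4.663, 17.34). RC ⟂ CL, so CL runs at 117.1°; with |CL| = 24.7, L = (-6.589, 39.33). ∠CLG = 91.6° gives LG at -154.5° from the x-axis; with |LG| = 10.4, G = (-15.98, 34.85). Then |AG| = |G − A| = 38.34.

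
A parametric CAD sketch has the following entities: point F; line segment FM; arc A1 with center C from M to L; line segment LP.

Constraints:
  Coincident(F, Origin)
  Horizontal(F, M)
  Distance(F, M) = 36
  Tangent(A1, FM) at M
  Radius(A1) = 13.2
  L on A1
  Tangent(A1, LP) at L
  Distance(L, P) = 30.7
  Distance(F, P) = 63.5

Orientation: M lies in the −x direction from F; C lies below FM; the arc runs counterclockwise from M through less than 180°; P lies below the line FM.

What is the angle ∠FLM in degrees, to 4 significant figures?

32.23°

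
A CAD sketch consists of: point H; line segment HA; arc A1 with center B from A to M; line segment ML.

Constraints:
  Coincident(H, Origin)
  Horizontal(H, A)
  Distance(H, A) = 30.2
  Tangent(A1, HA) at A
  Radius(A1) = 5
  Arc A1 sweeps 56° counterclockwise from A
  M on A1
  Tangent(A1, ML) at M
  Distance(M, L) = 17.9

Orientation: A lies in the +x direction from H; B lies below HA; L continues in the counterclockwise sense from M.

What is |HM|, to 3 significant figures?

26.1

H is at the origin; H and A share the same y with |HA| = 30.2 and A on the +x side, so A = (30.2, 0.00). The tangent condition forces BA to be normal to HA, so B = A + (0, -5) = (30.2, -5.00). On A1, A sits at bearing 90° from B; a 56° counterclockwise sweep puts M at bearing 146°, so M = B + 5.0·(cos 146°, sin 146°) = (26.1, -2.20). Then |HM| = |M − H| = 26.1.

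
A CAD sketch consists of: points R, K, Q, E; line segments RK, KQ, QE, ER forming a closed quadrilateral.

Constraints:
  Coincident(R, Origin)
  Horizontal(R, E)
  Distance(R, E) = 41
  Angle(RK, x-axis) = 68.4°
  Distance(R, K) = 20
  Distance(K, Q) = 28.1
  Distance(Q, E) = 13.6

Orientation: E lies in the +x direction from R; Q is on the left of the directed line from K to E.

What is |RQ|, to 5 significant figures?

36.721

Checks: |KQ| = 28.10 ✓; |QE| = 13.60 ✓.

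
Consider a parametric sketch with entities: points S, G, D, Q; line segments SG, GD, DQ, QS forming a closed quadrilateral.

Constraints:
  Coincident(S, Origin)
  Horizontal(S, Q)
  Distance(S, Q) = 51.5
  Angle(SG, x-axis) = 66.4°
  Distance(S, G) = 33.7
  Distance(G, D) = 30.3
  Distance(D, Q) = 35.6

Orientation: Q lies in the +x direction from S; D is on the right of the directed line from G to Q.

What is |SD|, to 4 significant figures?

15.92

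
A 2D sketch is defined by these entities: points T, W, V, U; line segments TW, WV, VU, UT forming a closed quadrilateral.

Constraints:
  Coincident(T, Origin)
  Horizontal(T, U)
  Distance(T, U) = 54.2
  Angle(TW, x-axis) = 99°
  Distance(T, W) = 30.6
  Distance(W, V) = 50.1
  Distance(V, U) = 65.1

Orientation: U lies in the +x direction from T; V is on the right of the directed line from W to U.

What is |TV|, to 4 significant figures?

21.27

T is at the origin; TU is horizontal with |TU| = 54.2 and U in +x, so U = (54.2, 0). TW runs at 99.0° with |TW| = 30.6, so W = (-4.787, 30.22). V is determined by |WV| = 50.1 and |VU| = 65.1 together: it lies at the intersection of circle(W, 50.1) and circle(U, 65.1). With |WU| = 66.28, the foot of the radical line on WU is 20.10 from W and the perpendicular offset is √(50.1² − 20.10²) = 45.89. Taking the right-of-WU solution: V = (-7.821, -19.78).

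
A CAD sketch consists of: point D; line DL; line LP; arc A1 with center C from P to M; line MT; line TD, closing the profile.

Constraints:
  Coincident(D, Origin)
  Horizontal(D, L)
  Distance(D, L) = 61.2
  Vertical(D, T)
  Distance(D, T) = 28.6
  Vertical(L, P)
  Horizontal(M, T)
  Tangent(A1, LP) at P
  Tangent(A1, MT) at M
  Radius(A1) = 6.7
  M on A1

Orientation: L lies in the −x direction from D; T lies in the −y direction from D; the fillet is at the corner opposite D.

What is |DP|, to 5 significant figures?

65.000

D is at the origin; DL is horizontal with |DL| = 61.2 and L on the −x side, so L = (-61.200, 0.0000). DT is vertical with |DT| = 28.6 and T on the −y side, so T = (0.0000, -28.600). The virtual corner opposite D is at (-61.200, -28.600). A1 meets LP tangentially, so CP is at right angles to LP and A1 meets MT tangentially, so CM is at right angles to MT, with radius 6.7, so the center C sits 6.7 in from both sides at C = (-54.500, -21.900). That places the tangent points at P = (-61.200, -21.900) on LP and M = (-54.500, -28.600) on MT. Then |DP| = |P − D| = 65.000.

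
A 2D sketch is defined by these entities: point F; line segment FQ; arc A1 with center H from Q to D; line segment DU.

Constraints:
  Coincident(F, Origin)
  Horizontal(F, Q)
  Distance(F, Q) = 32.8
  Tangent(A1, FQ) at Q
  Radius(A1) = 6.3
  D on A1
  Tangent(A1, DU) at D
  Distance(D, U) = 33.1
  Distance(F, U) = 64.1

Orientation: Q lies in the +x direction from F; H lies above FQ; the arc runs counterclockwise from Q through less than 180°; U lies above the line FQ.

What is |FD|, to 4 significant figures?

38.12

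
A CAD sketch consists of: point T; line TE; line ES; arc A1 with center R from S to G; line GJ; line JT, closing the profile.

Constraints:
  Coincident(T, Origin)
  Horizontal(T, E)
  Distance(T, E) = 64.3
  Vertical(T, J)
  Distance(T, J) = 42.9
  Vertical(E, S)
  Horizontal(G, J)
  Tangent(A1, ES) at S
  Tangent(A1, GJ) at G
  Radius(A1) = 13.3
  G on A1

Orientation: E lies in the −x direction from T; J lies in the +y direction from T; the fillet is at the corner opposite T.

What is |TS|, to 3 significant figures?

70.8

T is at the origin; TE is horizontal with |TE| = 64.3 and E on the −x side, so E = (-64.3, 0.00). TJ is vertical with |TJ| = 42.9 and J on the +y side, so J = (0.00, 42.9). The virtual corner opposite T is at (-64.3, 42.9). The tangent condition forces RS to be normal to ES and A1 meets GJ tangentially, so RG is at right angles to GJ, with radius 13.3, so the center R sits 13.3 in from both sides at R = (-51.0, 29.6). That places the tangent points at S = (-64.3, 29.6) on ES and G = (-51.0, 42.9) on GJ. Then |TS| = |S − T| = 70.8.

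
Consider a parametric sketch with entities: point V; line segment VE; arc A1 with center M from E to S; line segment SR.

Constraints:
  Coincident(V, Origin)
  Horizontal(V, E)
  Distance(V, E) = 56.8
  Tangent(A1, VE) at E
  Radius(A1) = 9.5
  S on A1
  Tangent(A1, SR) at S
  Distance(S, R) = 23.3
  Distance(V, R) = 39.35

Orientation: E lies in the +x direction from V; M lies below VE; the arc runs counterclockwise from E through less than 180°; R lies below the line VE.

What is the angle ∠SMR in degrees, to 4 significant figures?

67.82°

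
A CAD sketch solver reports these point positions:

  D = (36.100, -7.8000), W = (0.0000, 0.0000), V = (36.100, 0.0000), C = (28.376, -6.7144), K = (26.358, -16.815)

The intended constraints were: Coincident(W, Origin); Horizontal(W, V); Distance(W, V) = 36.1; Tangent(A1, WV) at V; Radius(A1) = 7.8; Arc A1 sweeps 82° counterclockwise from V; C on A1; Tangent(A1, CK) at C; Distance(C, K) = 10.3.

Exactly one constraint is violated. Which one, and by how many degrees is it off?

Tangent(A1, CK) at C — off by 3.30°.

W = (0.00, 0.00) ✓; W.y = 0.00, V.y = 0.00 ✓; |WV| = 36.10 ✓; ∠(DV, VW) = 90.00° ✓; |DV| = 7.800 ✓; bearing(D→C) − bearing(D→V) = 82.00° ✓; |DC| = 7.800 ✓; ∠(DC, CK) = 93.30° ✗; |CK| = 10.30 ✓.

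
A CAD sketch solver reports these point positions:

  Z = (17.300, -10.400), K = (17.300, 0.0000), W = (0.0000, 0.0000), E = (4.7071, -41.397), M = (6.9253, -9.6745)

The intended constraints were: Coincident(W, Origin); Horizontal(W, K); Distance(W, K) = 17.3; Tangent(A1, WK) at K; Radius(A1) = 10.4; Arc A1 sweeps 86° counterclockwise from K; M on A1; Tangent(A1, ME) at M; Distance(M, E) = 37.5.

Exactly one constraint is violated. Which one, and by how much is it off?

Distance(M, E) = 37.5 — off by 5.70.

W = (0.00, 0.00) ✓; W.y = 0.00, K.y = 0.00 ✓; |WK| = 17.30 ✓; ∠(ZK, KW) = 90.00° ✓; |ZK| = 10.40 ✓; bearing(Z→M) − bearing(Z→K) = 86.00° ✓; |ZM| = 10.40 ✓; ∠(ZM, ME) = 90.00° ✓; |ME| = 31.80 ✗.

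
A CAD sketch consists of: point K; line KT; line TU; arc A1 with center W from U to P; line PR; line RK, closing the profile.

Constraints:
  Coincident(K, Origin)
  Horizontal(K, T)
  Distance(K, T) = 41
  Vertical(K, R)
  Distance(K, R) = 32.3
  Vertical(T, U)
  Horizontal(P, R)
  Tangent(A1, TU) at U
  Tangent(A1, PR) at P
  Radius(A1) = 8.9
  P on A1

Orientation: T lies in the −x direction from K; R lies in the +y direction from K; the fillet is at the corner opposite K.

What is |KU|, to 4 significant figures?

47.21

K is at the origin; KT is horizontal with |KT| = 41.0 and T on the −x side, so T = (-41.00, 0.000). KR is vertical with |KR| = 32.3 and R on the +y side, so R = (0.000, 32.30). The virtual corner opposite K is at (-41.00, 32.30). The tangent condition forces WU to be normal to TU and since A1 is tangent to PR there, WP ⟂ PR, with radius 8.9, so the center W sits 8.9 in from both sides at W = (-32.10, 23.40). That places the tangent points at U = (-41.00, 23.40) on TU and P = (-32.10, 32.30) on PR. Then |KU| = |U − K| = 47.21.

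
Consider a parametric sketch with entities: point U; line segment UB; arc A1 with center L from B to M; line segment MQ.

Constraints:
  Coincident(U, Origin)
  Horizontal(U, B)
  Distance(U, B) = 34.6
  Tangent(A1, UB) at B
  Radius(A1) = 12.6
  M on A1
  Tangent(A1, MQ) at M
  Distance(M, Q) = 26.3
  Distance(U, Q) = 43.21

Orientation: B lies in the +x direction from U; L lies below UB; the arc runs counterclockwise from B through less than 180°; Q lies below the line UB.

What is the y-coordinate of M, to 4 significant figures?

-11.83

U is at the origin; UB is horizontal with |UB| = 34.6 and B on the +x side, so B = (34.60, 0.000). A1 meets UB tangentially, so LB is at right angles to UB, so L = B + (0, -12.6) = (34.60, -12.60). Since LM ⟂ MQ (tangency), |LQ| = √(12.6² + 26.3²) = 29.16 regardless of where M sits on A1. So Q lies on both circle(U, 43.21) and circle(L, 29.16); the below-UB intersection is Q = (20.42, -38.08). M is the foot of the tangent from Q: M = (22.02, -11.83).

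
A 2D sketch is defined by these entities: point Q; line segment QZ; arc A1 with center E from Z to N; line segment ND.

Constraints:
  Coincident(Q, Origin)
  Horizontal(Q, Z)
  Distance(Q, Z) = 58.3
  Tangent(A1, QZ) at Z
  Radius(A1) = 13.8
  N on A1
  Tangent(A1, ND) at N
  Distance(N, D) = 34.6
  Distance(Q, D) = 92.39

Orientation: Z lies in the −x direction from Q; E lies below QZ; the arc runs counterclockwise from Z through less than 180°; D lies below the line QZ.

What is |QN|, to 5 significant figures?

72.077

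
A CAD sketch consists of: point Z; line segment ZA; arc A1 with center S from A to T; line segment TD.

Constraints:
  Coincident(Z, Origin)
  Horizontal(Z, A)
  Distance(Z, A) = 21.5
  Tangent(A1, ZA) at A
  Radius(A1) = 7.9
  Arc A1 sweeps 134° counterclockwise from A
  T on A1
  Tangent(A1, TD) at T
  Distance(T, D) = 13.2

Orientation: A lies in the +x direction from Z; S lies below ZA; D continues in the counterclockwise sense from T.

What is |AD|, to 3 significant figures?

23.1

Z is at the origin; ZA is horizontal with |ZA| = 21.5 and A on the +x side, so A = (21.5, 0.00). Since A1 is tangent to ZA there, SA ⟂ ZA, so S = A + (0, -7.9) = (21.5, -7.90). On A1, A sits at bearing 90° from S; a 134° counterclockwise sweep puts T at bearing 224°, so T = S + 7.9·(cos 224°, sin 224°) = (15.8, -13.4). A1 meets TD tangentially, so ST is at right angles to TD, so TD runs along (−sin 224°, cos 224°); with |TD| = 13.2, D = (25.0, -22.9). Then |AD| = |D − A| = 23.1.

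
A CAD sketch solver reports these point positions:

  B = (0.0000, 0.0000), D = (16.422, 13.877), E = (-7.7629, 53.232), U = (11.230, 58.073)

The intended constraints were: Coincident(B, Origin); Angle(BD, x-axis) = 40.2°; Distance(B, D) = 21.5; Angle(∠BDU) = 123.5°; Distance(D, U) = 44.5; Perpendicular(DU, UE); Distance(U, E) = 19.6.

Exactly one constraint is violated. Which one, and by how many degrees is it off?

Perpendicular(DU, UE) — off by 7.60°.

B = (0.00, 0.00) ✓; BD at 40.20° ✓; |BD| = 21.50 ✓; ∠BDU = 123.5° ✓; |DU| = 44.50 ✓; ∠(DU, UE) = 97.60° ✗; |UE| = 19.60 ✓.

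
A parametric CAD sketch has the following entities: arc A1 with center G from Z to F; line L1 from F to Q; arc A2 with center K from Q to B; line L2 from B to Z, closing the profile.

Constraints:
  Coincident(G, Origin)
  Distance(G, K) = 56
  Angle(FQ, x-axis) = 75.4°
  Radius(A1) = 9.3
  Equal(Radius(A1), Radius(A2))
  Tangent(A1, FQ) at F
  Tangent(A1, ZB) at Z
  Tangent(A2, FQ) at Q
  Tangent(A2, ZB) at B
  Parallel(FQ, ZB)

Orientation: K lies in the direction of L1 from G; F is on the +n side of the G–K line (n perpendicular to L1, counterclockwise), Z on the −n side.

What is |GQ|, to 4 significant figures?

56.77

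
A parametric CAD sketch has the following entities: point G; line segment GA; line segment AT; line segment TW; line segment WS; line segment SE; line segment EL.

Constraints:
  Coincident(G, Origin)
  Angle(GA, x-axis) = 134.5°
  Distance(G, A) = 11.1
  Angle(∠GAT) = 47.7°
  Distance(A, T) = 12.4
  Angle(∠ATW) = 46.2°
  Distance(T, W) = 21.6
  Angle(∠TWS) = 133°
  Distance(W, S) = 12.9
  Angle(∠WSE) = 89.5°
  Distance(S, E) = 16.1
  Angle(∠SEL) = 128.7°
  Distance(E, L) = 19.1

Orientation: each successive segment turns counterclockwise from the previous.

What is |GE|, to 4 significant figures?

24.25

∠TWS = 133.0° gives WS at 87.60° from the x-axis; with |WS| = 12.9, S = (8.468, 22.48). ∠WSE = 89.5° gives SE at 178.1° from the x-axis; with |SE| = 16.1, E = (-7.623, 23.02). Then |GE| = |E − G| = 24.25.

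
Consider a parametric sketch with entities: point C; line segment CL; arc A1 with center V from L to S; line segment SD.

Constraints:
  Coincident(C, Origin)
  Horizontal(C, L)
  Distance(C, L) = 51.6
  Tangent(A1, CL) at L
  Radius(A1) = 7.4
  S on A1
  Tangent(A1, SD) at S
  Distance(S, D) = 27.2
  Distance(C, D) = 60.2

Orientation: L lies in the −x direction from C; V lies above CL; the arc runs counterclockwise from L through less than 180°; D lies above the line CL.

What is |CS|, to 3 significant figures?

45.1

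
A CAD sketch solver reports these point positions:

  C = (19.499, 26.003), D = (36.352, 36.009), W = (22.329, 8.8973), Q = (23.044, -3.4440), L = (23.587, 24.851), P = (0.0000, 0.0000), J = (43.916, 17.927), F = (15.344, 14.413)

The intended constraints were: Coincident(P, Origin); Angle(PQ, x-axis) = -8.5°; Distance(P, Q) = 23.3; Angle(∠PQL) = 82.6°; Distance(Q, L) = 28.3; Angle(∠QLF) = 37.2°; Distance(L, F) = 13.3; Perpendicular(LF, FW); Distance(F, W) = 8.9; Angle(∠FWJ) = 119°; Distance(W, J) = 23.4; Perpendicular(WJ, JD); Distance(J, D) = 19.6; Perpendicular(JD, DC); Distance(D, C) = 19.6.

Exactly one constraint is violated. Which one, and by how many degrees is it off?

Perpendicular(JD, DC) — off by 8.00°.

P = (0.00, 0.00) ✓; PQ at -8.500° ✓; |PQ| = 23.30 ✓; ∠PQL = 82.60° ✓; |QL| = 28.30 ✓; ∠QLF = 37.20° ✓; |LF| = 13.30 ✓; ∠(LF, FW) = 90.00° ✓; |FW| = 8.900 ✓; ∠FWJ = 119.0° ✓; |WJ| = 23.40 ✓; ∠(WJ, JD) = 90.00° ✓; |JD| = 19.60 ✓; ∠(JD, DC) = 98.00° ✗; |DC| = 19.60 ✓.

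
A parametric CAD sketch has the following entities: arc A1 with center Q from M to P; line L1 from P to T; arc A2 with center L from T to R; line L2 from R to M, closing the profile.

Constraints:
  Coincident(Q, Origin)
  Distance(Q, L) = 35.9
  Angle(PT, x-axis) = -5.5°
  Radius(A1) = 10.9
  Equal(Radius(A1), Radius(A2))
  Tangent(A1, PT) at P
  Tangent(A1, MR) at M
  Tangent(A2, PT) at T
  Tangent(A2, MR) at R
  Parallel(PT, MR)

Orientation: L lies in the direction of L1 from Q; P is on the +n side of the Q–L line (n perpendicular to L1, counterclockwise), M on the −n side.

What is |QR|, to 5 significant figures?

37.518

Tangency of A1 to both parallel lines with radius 10.9 puts P and M at Q ± 10.9·n: P = (1.0447, 10.850), M = (-1.0447, -10.850). Equal radii place T and R the same way about L: T = L + 10.9·n = (36.779, 7.4090), R = L − 10.9·n = (34.690, -14.291). Then |QR| = |R − Q| = 37.518.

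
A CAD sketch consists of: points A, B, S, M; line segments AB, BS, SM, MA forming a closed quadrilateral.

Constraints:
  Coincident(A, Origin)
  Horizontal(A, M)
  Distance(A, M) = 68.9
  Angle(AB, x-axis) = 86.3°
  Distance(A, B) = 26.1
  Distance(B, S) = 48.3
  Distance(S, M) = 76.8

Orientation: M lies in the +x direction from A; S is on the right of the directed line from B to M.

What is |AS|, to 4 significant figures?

22.33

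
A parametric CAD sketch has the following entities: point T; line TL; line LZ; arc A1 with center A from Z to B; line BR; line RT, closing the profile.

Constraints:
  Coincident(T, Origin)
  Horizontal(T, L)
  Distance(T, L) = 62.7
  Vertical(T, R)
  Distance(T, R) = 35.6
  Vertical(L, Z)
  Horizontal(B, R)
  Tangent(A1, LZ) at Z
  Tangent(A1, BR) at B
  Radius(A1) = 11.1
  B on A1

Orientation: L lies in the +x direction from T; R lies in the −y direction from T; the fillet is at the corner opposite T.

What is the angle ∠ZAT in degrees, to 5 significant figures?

154.60°

T is at the origin; TL is horizontal with |TL| = 62.7 and L on the +x side, so L = (62.700, 0.0000). TR is vertical with |TR| = 35.6 and R on the −y side, so R = (0.0000, -35.600). The virtual corner opposite T is at (62.700, -35.600). The tangent condition forces AZ to be normal to LZ and the tangent condition forces AB to be normal to BR, with radius 11.1, so the center A sits 11.1 in from both sides at A = (51.600, -24.500). That places the tangent points at Z = (62.700, -24.500) on LZ and B = (51.600, -35.600) on BR. Then cos ∠ZAT = AZ·AT / (|AZ||AT|), giving 154.60°.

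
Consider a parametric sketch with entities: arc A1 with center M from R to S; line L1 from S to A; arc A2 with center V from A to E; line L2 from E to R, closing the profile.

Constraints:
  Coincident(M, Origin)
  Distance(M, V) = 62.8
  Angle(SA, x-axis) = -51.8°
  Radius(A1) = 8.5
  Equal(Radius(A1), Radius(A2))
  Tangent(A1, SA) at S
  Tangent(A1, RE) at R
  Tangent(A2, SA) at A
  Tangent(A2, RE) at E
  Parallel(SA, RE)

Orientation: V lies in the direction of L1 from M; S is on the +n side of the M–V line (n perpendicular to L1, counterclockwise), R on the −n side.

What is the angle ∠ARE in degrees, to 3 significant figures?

15.1°

Tangency of A1 to both parallel lines with radius 8.5 puts S and R at M ± 8.5·n: S = (6.68, 5.26), R = (-6.68, -5.26). Equal radii place A and E the same way about V: A = V + 8.5·n = (45.5, -44.1), E = V − 8.5·n = (32.2, -54.6). Then cos ∠ARE = RA·RE / (|RA||RE|), giving 15.1°.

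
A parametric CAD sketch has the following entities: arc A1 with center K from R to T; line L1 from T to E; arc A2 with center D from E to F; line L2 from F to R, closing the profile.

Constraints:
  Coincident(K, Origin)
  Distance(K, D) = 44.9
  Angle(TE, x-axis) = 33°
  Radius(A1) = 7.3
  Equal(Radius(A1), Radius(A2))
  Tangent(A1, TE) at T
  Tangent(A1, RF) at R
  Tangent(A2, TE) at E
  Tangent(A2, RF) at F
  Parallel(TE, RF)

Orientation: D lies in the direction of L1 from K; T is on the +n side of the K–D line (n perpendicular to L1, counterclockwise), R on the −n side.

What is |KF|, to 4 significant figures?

45.49

The slot axis is L1's direction at 33.0°, so u = (cos 33.0°, sin 33.0°) = (0.8387, 0.5446) and n = (−sin 33.0°, cos 33.0°) = (-0.5446, 0.8387). K is at the origin and D lies 44.9 along u from K, so D = 44.9·u = (37.66, 24.45). Tangency of A1 to both parallel lines with radius 7.3 puts T and R at K ± 7.3·n: T = (-3.976, 6.122), R = (3.976, -6.122). Equal radii place E and F the same way about D: E = D + 7.3·n = (33.68, 30.58), F = D − 7.3·n = (41.63, 18.33). Then |KF| = |F − K| = 45.49.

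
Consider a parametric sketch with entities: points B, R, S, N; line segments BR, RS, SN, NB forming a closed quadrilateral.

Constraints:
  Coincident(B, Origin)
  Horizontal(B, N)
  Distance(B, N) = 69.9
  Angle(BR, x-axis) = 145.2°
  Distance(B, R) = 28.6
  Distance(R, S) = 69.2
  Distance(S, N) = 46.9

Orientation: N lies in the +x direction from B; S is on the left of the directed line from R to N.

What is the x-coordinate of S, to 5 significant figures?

42.267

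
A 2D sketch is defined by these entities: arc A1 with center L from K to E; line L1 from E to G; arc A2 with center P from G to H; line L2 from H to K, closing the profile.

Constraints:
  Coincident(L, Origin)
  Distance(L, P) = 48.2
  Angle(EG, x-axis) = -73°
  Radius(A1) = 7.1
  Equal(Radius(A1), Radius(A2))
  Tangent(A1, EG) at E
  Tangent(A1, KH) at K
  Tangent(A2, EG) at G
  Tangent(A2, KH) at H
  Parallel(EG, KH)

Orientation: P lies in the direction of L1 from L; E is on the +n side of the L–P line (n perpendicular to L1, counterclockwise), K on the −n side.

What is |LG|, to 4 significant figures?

48.72

Tangency of A1 to both parallel lines with radius 7.1 puts E and K at L ± 7.1·n: E = (6.790, 2.076), K = (-6.790, -2.076). Equal radii place G and H the same way about P: G = P + 7.1·n = (20.88, -44.02), H = P − 7.1·n = (7.303, -48.17). Then |LG| = |G − L| = 48.72.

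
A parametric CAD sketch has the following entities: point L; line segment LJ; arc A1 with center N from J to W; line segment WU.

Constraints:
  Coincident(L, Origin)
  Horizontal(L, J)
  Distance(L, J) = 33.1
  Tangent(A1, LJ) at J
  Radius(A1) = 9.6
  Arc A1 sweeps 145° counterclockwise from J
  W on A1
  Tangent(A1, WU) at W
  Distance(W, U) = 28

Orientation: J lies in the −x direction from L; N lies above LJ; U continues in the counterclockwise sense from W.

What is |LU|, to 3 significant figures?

60.6

L is at the origin; LJ is horizontal with |LJ| = 33.1 and J on the −x side, so J = (-33.1, 0.00). The tangent condition forces NJ to be normal to LJ, so N = J + (0, 9.6) = (-33.1, 9.60). On A1, J sits at bearing -90° from N; a 145° counterclockwise sweep puts W at bearing 55°, so W = N + 9.6·(cos 55°, sin 55°) = (-27.6, 17.5). Tangency of A1 to WU means the radius NW is perpendicular to WU, so WU runs along (−sin 55°, cos 55°); with |WU| = 28.0, U = (-50.5, 33.5). Then |LU| = |U − L| = 60.6.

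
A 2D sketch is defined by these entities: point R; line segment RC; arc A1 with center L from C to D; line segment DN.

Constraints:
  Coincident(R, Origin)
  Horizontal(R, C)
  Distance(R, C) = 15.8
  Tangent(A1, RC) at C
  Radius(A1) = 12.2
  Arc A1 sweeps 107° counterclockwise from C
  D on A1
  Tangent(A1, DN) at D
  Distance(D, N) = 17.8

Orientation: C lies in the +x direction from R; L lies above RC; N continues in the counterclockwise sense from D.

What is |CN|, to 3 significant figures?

33.4

R is at the origin; RC is horizontal with |RC| = 15.8 and C on the +x side, so C = (15.8, 0.00). A1 meets RC tangentially, so LC is at right angles to RC, so L = C + (0, 12.2) = (15.8, 12.2). On A1, C sits at bearing -90° from L; a 107° counterclockwise sweep puts D at bearing 17°, so D = L + 12.2·(cos 17°, sin 17°) = (27.5, 15.8). A1 meets DN tangentially, so LD is at right angles to DN, so DN runs along (−sin 17°, cos 17°); with |DN| = 17.8, N = (22.3, 32.8). Then |CN| = |N − C| = 33.4.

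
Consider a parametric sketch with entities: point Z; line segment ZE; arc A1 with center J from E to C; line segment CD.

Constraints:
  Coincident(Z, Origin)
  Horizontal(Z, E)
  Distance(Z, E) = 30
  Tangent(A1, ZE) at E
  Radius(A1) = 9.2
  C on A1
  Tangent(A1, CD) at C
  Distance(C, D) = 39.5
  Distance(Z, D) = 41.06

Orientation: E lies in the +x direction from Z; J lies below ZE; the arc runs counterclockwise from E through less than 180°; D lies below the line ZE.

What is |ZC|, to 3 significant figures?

22.3

Z is at the origin; ZE is horizontal with |ZE| = 30.0 and E on the +x side, so E = (30.0, 0.00). Tangency of A1 to ZE means the radius JE is perpendicular to ZE, so J = E + (0, -9.2) = (30.0, -9.20). Since JC ⟂ CD (tangency), |JD| = √(9.2² + 39.5²) = 40.6 regardless of where C sits on A1. So D lies on both circle(Z, 41.06) and circle(J, 40.6); the below-ZE intersection is D = (4.58, -40.8). C is the foot of the tangent from D: C = (21.7, -5.21).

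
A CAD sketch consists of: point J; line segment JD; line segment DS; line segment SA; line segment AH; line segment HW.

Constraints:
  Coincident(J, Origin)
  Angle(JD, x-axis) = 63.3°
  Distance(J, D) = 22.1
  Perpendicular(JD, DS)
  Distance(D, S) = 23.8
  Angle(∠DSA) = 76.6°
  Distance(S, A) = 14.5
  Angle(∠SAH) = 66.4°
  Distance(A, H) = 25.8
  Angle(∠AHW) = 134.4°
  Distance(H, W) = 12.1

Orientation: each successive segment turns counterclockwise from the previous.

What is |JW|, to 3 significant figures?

35.6

J is at the origin; JD runs at 63.3° with length 22.1, so D = (9.93, 19.7). JD ⟂ DS, so DS runs at 153°; with |DS| = 23.8, S = (-11.3, 30.4). ∠DSA = 76.6° gives SA at -103° from the x-axis; with |SA| = 14.5, A = (-14.7, 16.3). ∠SAH = 66.4° gives AH at 10.3° from the x-axis; with |AH| = 25.8, H = (10.7, 20.9). ∠AHW = 134.4° gives HW at 55.9° from the x-axis; with |HW| = 12.1, W = (17.5, 31.0). Then |JW| = |W − J| = 35.6.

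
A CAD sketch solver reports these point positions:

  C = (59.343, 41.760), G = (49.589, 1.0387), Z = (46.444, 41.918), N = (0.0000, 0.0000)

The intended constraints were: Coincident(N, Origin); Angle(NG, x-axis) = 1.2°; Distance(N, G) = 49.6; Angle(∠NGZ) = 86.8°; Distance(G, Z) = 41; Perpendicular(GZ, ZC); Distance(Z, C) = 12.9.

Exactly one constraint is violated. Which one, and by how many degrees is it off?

Perpendicular(GZ, ZC) — off by 5.10°.

N = (0.00, 0.00) ✓; NG at 1.200° ✓; |NG| = 49.60 ✓; ∠NGZ = 86.80° ✓; |GZ| = 41.00 ✓; ∠(GZ, ZC) = 95.10° ✗; |ZC| = 12.90 ✓.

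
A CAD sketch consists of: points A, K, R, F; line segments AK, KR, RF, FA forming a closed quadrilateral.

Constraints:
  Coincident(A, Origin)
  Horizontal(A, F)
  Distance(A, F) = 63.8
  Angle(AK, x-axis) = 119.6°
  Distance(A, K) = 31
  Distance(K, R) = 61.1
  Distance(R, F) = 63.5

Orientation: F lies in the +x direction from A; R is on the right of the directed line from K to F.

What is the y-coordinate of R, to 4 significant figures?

-29.66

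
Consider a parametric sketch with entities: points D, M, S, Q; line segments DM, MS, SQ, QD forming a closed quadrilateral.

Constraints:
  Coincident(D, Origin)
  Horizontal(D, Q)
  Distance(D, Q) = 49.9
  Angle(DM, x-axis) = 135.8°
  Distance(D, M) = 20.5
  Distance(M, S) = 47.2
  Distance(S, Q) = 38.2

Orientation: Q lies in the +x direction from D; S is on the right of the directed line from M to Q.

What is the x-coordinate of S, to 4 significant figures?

17.49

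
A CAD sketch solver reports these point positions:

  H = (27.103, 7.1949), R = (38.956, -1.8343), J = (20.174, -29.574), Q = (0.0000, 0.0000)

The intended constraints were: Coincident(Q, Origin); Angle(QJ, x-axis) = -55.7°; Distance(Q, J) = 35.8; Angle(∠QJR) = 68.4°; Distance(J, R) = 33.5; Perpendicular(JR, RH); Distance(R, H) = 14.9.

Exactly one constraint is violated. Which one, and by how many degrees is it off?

Perpendicular(JR, RH) — off by 3.20°.

Q = (0.00, 0.00) ✓; QJ at -55.70° ✓; |QJ| = 35.80 ✓; ∠QJR = 68.40° ✓; |JR| = 33.50 ✓; ∠(JR, RH) = 86.80° ✗; |RH| = 14.90 ✓.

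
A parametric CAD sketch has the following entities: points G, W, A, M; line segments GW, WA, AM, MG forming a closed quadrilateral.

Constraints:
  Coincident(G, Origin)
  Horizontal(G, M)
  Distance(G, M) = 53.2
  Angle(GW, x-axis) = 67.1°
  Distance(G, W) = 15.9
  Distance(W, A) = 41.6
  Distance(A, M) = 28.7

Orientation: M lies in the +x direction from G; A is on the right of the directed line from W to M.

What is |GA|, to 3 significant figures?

36.4

G is at the origin; GM is horizontal with |GM| = 53.2 and M in +x, so M = (53.2, 0). GW runs at 67.1° with |GW| = 15.9, so W = (6.19, 14.6). A is determined by |WA| = 41.6 and |AM| = 28.7 together: it lies at the intersection of circle(W, 41.6) and circle(M, 28.7). With |WM| = 49.2, the foot of the radical line on WM is 33.8 from W and the perpendicular offset is √(41.6² − 33.8²) = 24.2. Taking the right-of-WM solution: A = (31.3, -18.5).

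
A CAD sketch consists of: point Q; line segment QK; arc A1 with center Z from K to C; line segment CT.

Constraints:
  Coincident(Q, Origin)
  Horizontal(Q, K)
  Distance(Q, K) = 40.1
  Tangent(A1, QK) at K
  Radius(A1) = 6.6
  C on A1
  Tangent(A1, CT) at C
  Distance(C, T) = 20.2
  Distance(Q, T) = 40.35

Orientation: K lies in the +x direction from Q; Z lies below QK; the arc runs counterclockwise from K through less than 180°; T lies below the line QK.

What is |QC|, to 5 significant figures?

34.045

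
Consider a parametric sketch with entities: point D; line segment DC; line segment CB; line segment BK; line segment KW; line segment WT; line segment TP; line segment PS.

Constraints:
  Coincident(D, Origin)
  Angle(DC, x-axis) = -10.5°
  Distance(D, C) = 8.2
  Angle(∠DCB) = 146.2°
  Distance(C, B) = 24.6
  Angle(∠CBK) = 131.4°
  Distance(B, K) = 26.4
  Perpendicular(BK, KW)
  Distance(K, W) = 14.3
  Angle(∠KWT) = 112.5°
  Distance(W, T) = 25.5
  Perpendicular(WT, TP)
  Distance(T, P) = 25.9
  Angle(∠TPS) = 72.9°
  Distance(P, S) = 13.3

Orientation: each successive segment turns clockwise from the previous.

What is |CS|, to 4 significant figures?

29.78

D is at the origin; DC runs at -10.5° with length 8.2, so C = (8.063, -1.494). ∠DCB = 146.2° gives CB at -44.30° from the x-axis; with |CB| = 24.6, B = (25.67, -18.68). ∠CBK = 131.4° gives BK at -92.90° from the x-axis; with |BK| = 26.4, K = (24.33, -45.04). BK is perpendicular to KW, so KW runs at 177.1°; with |KW| = 14.3, W = (10.05, -44.32). ∠KWT = 112.5° gives WT at 109.6° from the x-axis; with |WT| = 25.5, T = (1.497, -20.30). WT ⟂ TP, so TP runs at 19.60°; with |TP| = 25.9, P = (25.90, -11.61). ∠TPS = 72.9° gives PS at -87.50° from the x-axis; with |PS| = 13.3, S = (26.48, -24.89). Then |CS| = |S − C| = 29.78.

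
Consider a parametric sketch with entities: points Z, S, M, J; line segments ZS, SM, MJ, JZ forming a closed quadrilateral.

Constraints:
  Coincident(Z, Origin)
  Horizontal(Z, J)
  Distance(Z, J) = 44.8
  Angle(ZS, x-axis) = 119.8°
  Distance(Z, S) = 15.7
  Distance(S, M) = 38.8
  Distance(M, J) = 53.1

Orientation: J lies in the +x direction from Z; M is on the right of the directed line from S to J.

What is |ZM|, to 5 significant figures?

24.860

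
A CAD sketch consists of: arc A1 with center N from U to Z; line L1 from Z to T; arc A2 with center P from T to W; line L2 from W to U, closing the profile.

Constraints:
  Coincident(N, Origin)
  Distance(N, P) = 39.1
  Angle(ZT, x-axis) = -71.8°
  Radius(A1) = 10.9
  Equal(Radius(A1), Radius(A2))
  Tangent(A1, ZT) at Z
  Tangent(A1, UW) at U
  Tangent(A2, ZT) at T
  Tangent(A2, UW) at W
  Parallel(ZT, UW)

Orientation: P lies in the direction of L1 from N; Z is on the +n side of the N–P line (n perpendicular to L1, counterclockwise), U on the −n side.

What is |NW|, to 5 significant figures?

40.591

Tangency of A1 to both parallel lines with radius 10.9 puts Z and U at N ± 10.9·n: Z = (10.355, 3.4045), U = (-10.355, -3.4045). Equal radii place T and W the same way about P: T = P + 10.9·n = (22.567, -33.739), W = P − 10.9·n = (1.8576, -40.548). Then |NW| = |W − N| = 40.591.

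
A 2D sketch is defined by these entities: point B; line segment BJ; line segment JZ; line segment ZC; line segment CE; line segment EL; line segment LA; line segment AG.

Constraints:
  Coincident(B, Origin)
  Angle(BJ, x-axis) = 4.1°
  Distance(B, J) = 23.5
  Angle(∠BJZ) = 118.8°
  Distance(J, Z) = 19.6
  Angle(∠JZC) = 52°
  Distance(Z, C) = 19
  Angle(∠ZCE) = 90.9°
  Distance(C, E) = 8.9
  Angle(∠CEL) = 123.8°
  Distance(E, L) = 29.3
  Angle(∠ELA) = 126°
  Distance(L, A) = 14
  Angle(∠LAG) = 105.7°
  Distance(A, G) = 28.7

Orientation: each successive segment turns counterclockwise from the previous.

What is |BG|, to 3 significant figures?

55.1

∠ELA = 126.0° gives LA at 32.6° from the x-axis; with |LA| = 14.0, A = (54.1, 3.28). ∠LAG = 105.7° gives AG at 107° from the x-axis; with |AG| = 28.7, G = (45.8, 30.7). Then |BG| = |G − B| = 55.1.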